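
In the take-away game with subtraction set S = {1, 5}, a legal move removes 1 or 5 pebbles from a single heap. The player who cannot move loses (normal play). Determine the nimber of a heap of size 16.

G(0) = 0
G(1) = mex{0} = 1
G(2) = mex{1} = 0
G(3) = mex{0} = 1
G(4) = mex{1} = 0
G(5) = mex{0,0} = 1
G(6) = mex{1,1} = 0
G(7) = mex{0,0} = 1
G(8) = mex{1,1} = 0
G(9) = mex{0,0} = 1
G(10) = mex{1,1} = 0
G(11) = mex{0,0} = 1
G(12) = mex{1,1} = 0
G(13) = mex{0,0} = 1
G(14) = mex{1,1} = 0
G(15) = mex{0,0} = 1
G(16) = mex{1,1} = 0

0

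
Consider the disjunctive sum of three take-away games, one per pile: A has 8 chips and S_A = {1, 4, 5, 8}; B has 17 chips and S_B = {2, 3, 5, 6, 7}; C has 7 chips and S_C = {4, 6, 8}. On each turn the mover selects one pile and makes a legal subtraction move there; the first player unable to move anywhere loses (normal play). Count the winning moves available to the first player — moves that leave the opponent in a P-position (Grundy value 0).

2

Pile A, S = {1, 4, 5, 8}:
n : 0 1 2 3 4 5 6 7 8
G : 0 1 0 1 2 3 2 3 4
G_A(8) = 4.
Pile B, S = {2, 3, 5, 6, 7}:
n :  0  1  2  3  4  5  6  7  8  9 10 11 12 13 14 15 16 17
G :  0  0  1  1  2  2  3  3  4  0  0  1  1  2  2  3  3  4
G_B(17) = 4.
Pile C, S = {4, 6, 8}:
G(0) = 0
G(1) = mex{} = 0
G(2) = mex{} = 0
G(3) = mex{} = 0
G(4) = mex{0} = 1
G(5) = mex{0} = 1
G(6) = mex{0,0} = 1
G(7) = mex{0,0} = 1
G_C(7) = 1.
Combined Grundy value = 4 ⊕ 4 ⊕ 1 = 1.
A winning move leaves total XOR = 0, i.e. changes one component's Grundy value g to g ⊕ X where X is the current total.
Pile A: need g' = 4⊕1 = 5. Options: 8−1→G=3, 8−4→G=2, 8−5→G=1, 8−8→G=0. Hits: 0.
Pile B: need g' = 4⊕1 = 5. Options: 17−2→G=3, 17−3→G=2, 17−5→G=1, 17−6→G=1, 17−7→G=0. Hits: 0.
Pile C: need g' = 1⊕1 = 0. Options: 7−4→G=0, 7−6→G=0. Hits: 2.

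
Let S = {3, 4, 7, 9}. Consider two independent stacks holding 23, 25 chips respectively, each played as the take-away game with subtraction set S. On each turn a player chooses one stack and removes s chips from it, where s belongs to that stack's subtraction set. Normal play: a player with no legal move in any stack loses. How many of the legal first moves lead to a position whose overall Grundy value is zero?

All stacks use S = {3, 4, 7, 9}:
n :  0  1  2  3  4  5  6  7  8  9 10 11 12 13 14 15 16 17 18 19 20 21 22 23 24 25
G :  0  0  0  1  1  1  2  2  2  3  3  3  0  0  0  1  1  1  2  2  2  3  3  3  0  0
Stack A: G(23) = 3.
Stack B: G(25) = 0.
Combined Grundy value = 3 ⊕ 0 = 3.
A winning move leaves total XOR = 0, i.e. changes one component's Grundy value g to g ⊕ X where X is the current total.
Stack A: need g' = 3⊕3 = 0. Options: 23−3→G=2, 23−4→G=2, 23−7→G=1, 23−9→G=0. Hits: 1.
Stack B: need g' = 0⊕3 = 3. Options: 25−3→G=3, 25−4→G=3, 25−7→G=2, 25−9→G=1. Hits: 2.

3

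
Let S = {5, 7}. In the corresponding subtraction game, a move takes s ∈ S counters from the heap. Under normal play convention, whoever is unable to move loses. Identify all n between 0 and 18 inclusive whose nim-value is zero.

G(0) = 0
G(1) = mex{} = 0
G(2) = mex{} = 0
G(3) = mex{} = 0
G(4) = mex{} = 0
G(5) = mex{0} = 1
G(6) = mex{0} = 1
G(7) = mex{0,0} = 1
G(8) = mex{0,0} = 1
G(9) = mex{0,0} = 1
G(10) = mex{1,0} = 2
G(11) = mex{1,0} = 2
G(12) = mex{1,1} = 0
G(13) = mex{1,1} = 0
G(14) = mex{1,1} = 0
G(15) = mex{2,1} = 0
G(16) = mex{2,1} = 0
G(17) = mex{0,2} = 1
G(18) = mex{0,2} = 1
P-positions are exactly the n with G(n) = 0.

0, 1, 2, 3, 4, 12, 13, 14, 15, 16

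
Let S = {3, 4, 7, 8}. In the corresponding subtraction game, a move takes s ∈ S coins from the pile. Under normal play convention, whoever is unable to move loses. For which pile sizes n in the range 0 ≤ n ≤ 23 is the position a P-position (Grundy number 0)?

n :  0  1  2  3  4  5  6  7  8  9 10 11 12 13 14 15 16 17 18 19 20 21 22 23
G :  0  0  0  1  1  1  2  2  2  3  3  0  0  0  1  1  1  2  2  2  3  3  0  0
P-positions are exactly the n with G(n) = 0.

0, 1, 2, 11, 12, 13, 22, 23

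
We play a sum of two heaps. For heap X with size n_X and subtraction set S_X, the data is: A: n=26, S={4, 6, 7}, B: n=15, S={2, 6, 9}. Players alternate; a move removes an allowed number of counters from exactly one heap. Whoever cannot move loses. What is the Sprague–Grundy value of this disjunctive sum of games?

1

Heap A, S = {4, 6, 7}:
G(0) = 0
G(1) = mex{} = 0
G(2) = mex{} = 0
G(3) = mex{} = 0
G(4) = mex{0} = 1
G(5) = mex{0} = 1
G(6) = mex{0,0} = 1
G(7) = mex{0,0,0} = 1
G(8) = mex{1,0,0} = 2
G(9) = mex{1,0,0} = 2
G(10) = mex{1,1,0} = 2
G(11) = mex{1,1,1} = 0
G(12) = mex{2,1,1} = 0
G(13) = mex{2,1,1} = 0
G(14) = mex{2,2,1} = 0
G(15) = mex{0,2,2} = 1
G(16) = mex{0,2,2} = 1
G(17) = mex{0,0,2} = 1
G(18) = mex{0,0,0} = 1
G(19) = mex{1,0,0} = 2
G(20) = mex{1,0,0} = 2
G(21) = mex{1,1,0} = 2
G(22) = mex{1,1,1} = 0
G(23) = mex{2,1,1} = 0
G(24) = mex{2,1,1} = 0
G(25) = mex{2,2,1} = 0
G(26) = mex{0,2,2} = 1
G_A(26) = 1.
Heap B, S = {2, 6, 9}:
n :  0  1  2  3  4  5  6  7  8  9 10 11 12 13 14 15
G :  0  0  1  1  0  0  1  1  0  2  1  3  0  2  1  0
G_B(15) = 0.
Combined Grundy value = 1 ⊕ 0 = 1.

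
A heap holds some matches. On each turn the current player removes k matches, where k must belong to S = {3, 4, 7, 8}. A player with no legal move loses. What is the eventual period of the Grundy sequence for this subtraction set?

n :  0  1  2  3  4  5  6  7  8  9 10 11 12 13 14 15 16 17 18 19 20 21 22 23
G :  0  0  0  1  1  1  2  2  2  3  3  0  0  0  1  1  1  2  2  2  3  3  0  0
G(n+11) = G(n) holds for n = 0,…,7 (a full window of length max(S) = 8), so the sequence is purely periodic with period 11.

11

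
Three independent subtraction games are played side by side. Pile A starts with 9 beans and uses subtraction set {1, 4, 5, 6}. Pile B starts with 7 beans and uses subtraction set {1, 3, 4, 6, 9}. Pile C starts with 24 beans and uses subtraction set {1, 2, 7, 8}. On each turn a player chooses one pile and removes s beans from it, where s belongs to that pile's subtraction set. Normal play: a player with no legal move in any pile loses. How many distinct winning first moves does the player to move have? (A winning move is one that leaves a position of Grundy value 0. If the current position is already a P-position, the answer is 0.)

Pile A, S = {1, 4, 5, 6}:
G(0) = 0
G(1) = mex{0} = 1
G(2) = mex{1} = 0
G(3) = mex{0} = 1
G(4) = mex{1,0} = 2
G(5) = mex{2,1,0} = 3
G(6) = mex{3,0,1,0} = 2
G(7) = mex{2,1,0,1} = 3
G(8) = mex{3,2,1,0} = 4
G(9) = mex{4,3,2,1} = 0
G_A(9) = 0.
Pile B, S = {1, 3, 4, 6, 9}:
G(0) = 0
G(1) = mex{0} = 1
G(2) = mex{1} = 0
G(3) = mex{0,0} = 1
G(4) = mex{1,1,0} = 2
G(5) = mex{2,0,1} = 3
G(6) = mex{3,1,0,0} = 2
G(7) = mex{2,2,1,1} = 0
G_B(7) = 0.
Pile C, S = {1, 2, 7, 8}:
G(0) = 0
G(1) = mex{0} = 1
G(2) = mex{1,0} = 2
G(3) = mex{2,1} = 0
G(4) = mex{0,2} = 1
G(5) = mex{1,0} = 2
G(6) = mex{2,1} = 0
G(7) = mex{0,2,0} = 1
G(8) = mex{1,0,1,0} = 2
G(9) = mex{2,1,2,1} = 0
G(10) = mex{0,2,0,2} = 1
G(11) = mex{1,0,1,0} = 2
G(12) = mex{2,1,2,1} = 0
G(13) = mex{0,2,0,2} = 1
G(14) = mex{1,0,1,0} = 2
G(15) = mex{2,1,2,1} = 0
G(16) = mex{0,2,0,2} = 1
G(17) = mex{1,0,1,0} = 2
G(18) = mex{2,1,2,1} = 0
G(19) = mex{0,2,0,2} = 1
G(20) = mex{1,0,1,0} = 2
G(21) = mex{2,1,2,1} = 0
G(22) = mex{0,2,0,2} = 1
G(23) = mex{1,0,1,0} = 2
G(24) = mex{2,1,2,1} = 0
G_C(24) = 0.
Combined Grundy value = 0 ⊕ 0 ⊕ 0 = 0.
A winning move leaves total XOR = 0, i.e. changes one component's Grundy value g to g ⊕ X where X is the current total.
Pile A: target g' = 0⊕0 = 0, but every legal move changes the Grundy value (mex property), so 0 moves.
Pile B: target g' = 0⊕0 = 0, but every legal move changes the Grundy value (mex property), so 0 moves.
Pile C: target g' = 0⊕0 = 0, but every legal move changes the Grundy value (mex property), so 0 moves.

0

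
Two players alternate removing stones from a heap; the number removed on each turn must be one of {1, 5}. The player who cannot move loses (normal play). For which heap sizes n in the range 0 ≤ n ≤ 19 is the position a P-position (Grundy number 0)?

0, 2, 4, 6, 8, 10, 12, 14, 16, 18

G(0) = 0
G(1) = mex{0} = 1
G(2) = mex{1} = 0
G(3) = mex{0} = 1
G(4) = mex{1} = 0
G(5) = mex{0,0} = 1
G(6) = mex{1,1} = 0
G(7) = mex{0,0} = 1
G(8) = mex{1,1} = 0
G(9) = mex{0,0} = 1
G(10) = mex{1,1} = 0
G(11) = mex{0,0} = 1
G(12) = mex{1,1} = 0
G(13) = mex{0,0} = 1
G(14) = mex{1,1} = 0
G(15) = mex{0,0} = 1
G(16) = mex{1,1} = 0
G(17) = mex{0,0} = 1
G(18) = mex{1,1} = 0
G(19) = mex{0,0} = 1
P-positions are exactly the n with G(n) = 0.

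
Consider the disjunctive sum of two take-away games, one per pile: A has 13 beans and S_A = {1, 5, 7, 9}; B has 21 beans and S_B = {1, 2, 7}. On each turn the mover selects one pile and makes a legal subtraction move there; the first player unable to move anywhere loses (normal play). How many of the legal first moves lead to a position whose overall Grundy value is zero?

5

Pile A, S = {1, 5, 7, 9}:
G(0) = 0
G(1) = mex{0} = 1
G(2) = mex{1} = 0
G(3) = mex{0} = 1
G(4) = mex{1} = 0
G(5) = mex{0,0} = 1
G(6) = mex{1,1} = 0
G(7) = mex{0,0,0} = 1
G(8) = mex{1,1,1} = 0
G(9) = mex{0,0,0,0} = 1
G(10) = mex{1,1,1,1} = 0
G(11) = mex{0,0,0,0} = 1
G(12) = mex{1,1,1,1} = 0
G(13) = mex{0,0,0,0} = 1
G_A(13) = 1.
Pile B, S = {1, 2, 7}:
G(0) = 0
G(1) = mex{0} = 1
G(2) = mex{1,0} = 2
G(3) = mex{2,1} = 0
G(4) = mex{0,2} = 1
G(5) = mex{1,0} = 2
G(6) = mex{2,1} = 0
G(7) = mex{0,2,0} = 1
G(8) = mex{1,0,1} = 2
G(9) = mex{2,1,2} = 0
G(10) = mex{0,2,0} = 1
G(11) = mex{1,0,1} = 2
G(12) = mex{2,1,2} = 0
G(13) = mex{0,2,0} = 1
G(14) = mex{1,0,1} = 2
G(15) = mex{2,1,2} = 0
G(16) = mex{0,2,0} = 1
G(17) = mex{1,0,1} = 2
G(18) = mex{2,1,2} = 0
G(19) = mex{0,2,0} = 1
G(20) = mex{1,0,1} = 2
G(21) = mex{2,1,2} = 0
G_B(21) = 0.
Combined Grundy value = 1 ⊕ 0 = 1.
A winning move leaves total XOR = 0, i.e. changes one component's Grundy value g to g ⊕ X where X is the current total.
Pile A: need g' = 1⊕1 = 0. Options: 13−1→G=0, 13−5→G=0, 13−7→G=0, 13−9→G=0. Hits: 4.
Pile B: need g' = 0⊕1 = 1. Options: 21−1→G=2, 21−2→G=1, 21−7→G=2. Hits: 1.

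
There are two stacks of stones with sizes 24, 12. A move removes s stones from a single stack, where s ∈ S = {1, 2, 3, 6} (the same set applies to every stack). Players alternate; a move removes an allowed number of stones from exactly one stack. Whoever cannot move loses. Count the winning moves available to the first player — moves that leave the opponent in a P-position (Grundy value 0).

0

All stacks use S = {1, 2, 3, 6}:
n :  0  1  2  3  4  5  6  7  8  9 10 11 12 13 14 15 16 17 18 19 20 21 22 23 24
G :  0  1  2  3  0  1  2  3  0  1  2  3  0  1  2  3  0  1  2  3  0  1  2  3  0
Stack A: G(24) = 0.
Stack B: G(12) = 0.
Combined Grundy value = 0 ⊕ 0 = 0.
A winning move leaves total XOR = 0, i.e. changes one component's Grundy value g to g ⊕ X where X is the current total.
Stack A: target g' = 0⊕0 = 0, but every legal move changes the Grundy value (mex property), so 0 moves.
Stack B: target g' = 0⊕0 = 0, but every legal move changes the Grundy value (mex property), so 0 moves.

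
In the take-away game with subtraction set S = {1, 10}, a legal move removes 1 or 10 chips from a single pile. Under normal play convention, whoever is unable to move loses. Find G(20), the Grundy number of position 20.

1

n :  0  1  2  3  4  5  6  7  8  9 10 11 12 13 14 15 16 17 18 19 20
G :  0  1  0  1  0  1  0  1  0  1  2  0  1  0  1  0  1  0  1  0  1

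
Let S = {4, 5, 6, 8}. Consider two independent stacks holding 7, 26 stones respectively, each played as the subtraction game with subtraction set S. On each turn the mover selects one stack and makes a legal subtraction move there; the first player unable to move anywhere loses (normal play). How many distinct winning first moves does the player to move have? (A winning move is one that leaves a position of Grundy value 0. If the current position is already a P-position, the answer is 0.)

All stacks use S = {4, 5, 6, 8}:
n :  0  1  2  3  4  5  6  7  8  9 10 11 12 13 14 15 16 17 18 19 20 21 22 23 24 25 26
G :  0  0  0  0  1  1  1  1  2  2  2  2  0  0  0  0  1  1  1  1  2  2  2  2  0  0  0
Stack A: G(7) = 1.
Stack B: G(26) = 0.
Combined Grundy value = 1 ⊕ 0 = 1.
A winning move leaves total XOR = 0, i.e. changes one component's Grundy value g to g ⊕ X where X is the current total.
Stack A: need g' = 1⊕1 = 0. Options: 7−4→G=0, 7−5→G=0, 7−6→G=0. Hits: 3.
Stack B: need g' = 0⊕1 = 1. Options: 26−4→G=2, 26−5→G=2, 26−6→G=2, 26−8→G=1. Hits: 1.

4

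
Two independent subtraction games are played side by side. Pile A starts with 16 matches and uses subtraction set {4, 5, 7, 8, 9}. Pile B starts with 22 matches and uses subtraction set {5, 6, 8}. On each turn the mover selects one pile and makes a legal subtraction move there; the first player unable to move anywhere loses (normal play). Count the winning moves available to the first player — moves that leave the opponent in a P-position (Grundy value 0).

4

Pile A, S = {4, 5, 7, 8, 9}:
G(0) = 0
G(1) = mex{} = 0
G(2) = mex{} = 0
G(3) = mex{} = 0
G(4) = mex{0} = 1
G(5) = mex{0,0} = 1
G(6) = mex{0,0} = 1
G(7) = mex{0,0,0} = 1
G(8) = mex{1,0,0,0} = 2
G(9) = mex{1,1,0,0,0} = 2
G(10) = mex{1,1,0,0,0} = 2
G(11) = mex{1,1,1,0,0} = 2
G(12) = mex{2,1,1,1,0} = 3
G(13) = mex{2,2,1,1,1} = 0
G(14) = mex{2,2,1,1,1} = 0
G(15) = mex{2,2,2,1,1} = 0
G(16) = mex{3,2,2,2,1} = 0
G_A(16) = 0.
Pile B, S = {5, 6, 8}:
G(0) = 0
G(1) = mex{} = 0
G(2) = mex{} = 0
G(3) = mex{} = 0
G(4) = mex{} = 0
G(5) = mex{0} = 1
G(6) = mex{0,0} = 1
G(7) = mex{0,0} = 1
G(8) = mex{0,0,0} = 1
G(9) = mex{0,0,0} = 1
G(10) = mex{1,0,0} = 2
G(11) = mex{1,1,0} = 2
G(12) = mex{1,1,0} = 2
G(13) = mex{1,1,1} = 0
G(14) = mex{1,1,1} = 0
G(15) = mex{2,1,1} = 0
G(16) = mex{2,2,1} = 0
G(17) = mex{2,2,1} = 0
G(18) = mex{0,2,2} = 1
G(19) = mex{0,0,2} = 1
G(20) = mex{0,0,2} = 1
G(21) = mex{0,0,0} = 1
G(22) = mex{0,0,0} = 1
G_B(22) = 1.
Combined Grundy value = 0 ⊕ 1 = 1.
A winning move leaves total XOR = 0, i.e. changes one component's Grundy value g to g ⊕ X where X is the current total.
Pile A: need g' = 0⊕1 = 1. Options: 16−4→G=3, 16−5→G=2, 16−7→G=2, 16−8→G=2, 16−9→G=1. Hits: 1.
Pile B: need g' = 1⊕1 = 0. Options: 22−5→G=0, 22−6→G=0, 22−8→G=0. Hits: 3.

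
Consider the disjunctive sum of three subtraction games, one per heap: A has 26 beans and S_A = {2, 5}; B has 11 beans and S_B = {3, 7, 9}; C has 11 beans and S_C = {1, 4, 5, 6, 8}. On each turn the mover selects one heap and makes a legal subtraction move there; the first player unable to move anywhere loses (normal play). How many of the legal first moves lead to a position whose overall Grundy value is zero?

Heap A, S = {2, 5}:
n :  0  1  2  3  4  5  6  7  8  9 10 11 12 13 14 15 16 17 18 19 20 21 22 23 24 25 26
G :  0  0  1  1  0  2  1  0  0  1  1  0  2  1  0  0  1  1  0  2  1  0  0  1  1  0  2
G_A(26) = 2.
Heap B, S = {3, 7, 9}:
n :  0  1  2  3  4  5  6  7  8  9 10 11
G :  0  0  0  1  1  1  0  2  2  1  3  3
G_B(11) = 3.
Heap C, S = {1, 4, 5, 6, 8}:
G(0) = 0
G(1) = mex{0} = 1
G(2) = mex{1} = 0
G(3) = mex{0} = 1
G(4) = mex{1,0} = 2
G(5) = mex{2,1,0} = 3
G(6) = mex{3,0,1,0} = 2
G(7) = mex{2,1,0,1} = 3
G(8) = mex{3,2,1,0,0} = 4
G(9) = mex{4,3,2,1,1} = 0
G(10) = mex{0,2,3,2,0} = 1
G(11) = mex{1,3,2,3,1} = 0
G_C(11) = 0.
Combined Grundy value = 2 ⊕ 3 ⊕ 0 = 1.
A winning move leaves total XOR = 0, i.e. changes one component's Grundy value g to g ⊕ X where X is the current total.
Heap A: need g' = 2⊕1 = 3. Options: 26−2→G=1, 26−5→G=0. Hits: 0.
Heap B: need g' = 3⊕1 = 2. Options: 11−3→G=2, 11−7→G=1, 11−9→G=0. Hits: 1.
Heap C: need g' = 0⊕1 = 1. Options: 11−1→G=1, 11−4→G=3, 11−5→G=2, 11−6→G=3, 11−8→G=1. Hits: 2.

3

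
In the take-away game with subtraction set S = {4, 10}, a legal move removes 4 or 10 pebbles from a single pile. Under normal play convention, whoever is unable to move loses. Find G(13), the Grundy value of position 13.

1

n :  0  1  2  3  4  5  6  7  8  9 10 11 12 13
G :  0  0  0  0  1  1  1  1  0  0  2  2  1  1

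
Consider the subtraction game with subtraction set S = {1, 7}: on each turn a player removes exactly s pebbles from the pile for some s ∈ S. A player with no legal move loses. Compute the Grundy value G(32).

n :  0  1  2  3  4  5  6  7  8  9 10 11 12 13 14 15 16 17 18 19 20 21 22 23 24 25 26 27 28 29 30 31 32
G :  0  1  0  1  0  1  0  1  0  1  0  1  0  1  0  1  0  1  0  1  0  1  0  1  0  1  0  1  0  1  0  1  0

0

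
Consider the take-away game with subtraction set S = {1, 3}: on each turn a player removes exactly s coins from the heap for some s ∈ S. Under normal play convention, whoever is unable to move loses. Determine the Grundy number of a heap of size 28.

G(0) = 0
G(1) = mex{0} = 1
G(2) = mex{1} = 0
G(3) = mex{0,0} = 1
G(4) = mex{1,1} = 0
G(5) = mex{0,0} = 1
G(6) = mex{1,1} = 0
G(7) = mex{0,0} = 1
G(8) = mex{1,1} = 0
G(9) = mex{0,0} = 1
G(10) = mex{1,1} = 0
G(11) = mex{0,0} = 1
G(12) = mex{1,1} = 0
G(13) = mex{0,0} = 1
G(14) = mex{1,1} = 0
G(15) = mex{0,0} = 1
G(16) = mex{1,1} = 0
G(17) = mex{0,0} = 1
G(18) = mex{1,1} = 0
G(19) = mex{0,0} = 1
G(20) = mex{1,1} = 0
G(21) = mex{0,0} = 1
G(22) = mex{1,1} = 0
G(23) = mex{0,0} = 1
G(24) = mex{1,1} = 0
G(25) = mex{0,0} = 1
G(26) = mex{1,1} = 0
G(27) = mex{0,0} = 1
G(28) = mex{1,1} = 0

0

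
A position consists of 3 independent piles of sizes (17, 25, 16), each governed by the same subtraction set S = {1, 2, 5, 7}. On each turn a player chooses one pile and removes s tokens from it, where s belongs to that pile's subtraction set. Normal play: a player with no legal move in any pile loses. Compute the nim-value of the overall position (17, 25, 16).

All piles use S = {1, 2, 5, 7}:
n :  0  1  2  3  4  5  6  7  8  9 10 11 12 13 14 15 16 17 18 19 20 21 22 23 24 25
G :  0  1  2  0  1  2  0  1  2  0  1  2  0  1  2  0  1  2  0  1  2  0  1  2  0  1
Pile A: G(17) = 2.
Pile B: G(25) = 1.
Pile C: G(16) = 1.
Combined Grundy value = 2 ⊕ 1 ⊕ 1 = 2.

2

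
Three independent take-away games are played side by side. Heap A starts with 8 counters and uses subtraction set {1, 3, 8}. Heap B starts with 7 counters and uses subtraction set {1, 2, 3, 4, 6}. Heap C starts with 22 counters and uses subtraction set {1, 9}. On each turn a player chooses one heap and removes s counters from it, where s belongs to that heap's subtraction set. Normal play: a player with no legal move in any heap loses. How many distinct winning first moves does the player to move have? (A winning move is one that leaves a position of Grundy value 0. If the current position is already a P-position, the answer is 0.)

0

Heap A, S = {1, 3, 8}:
n : 0 1 2 3 4 5 6 7 8
G : 0 1 0 1 0 1 0 1 2
G_A(8) = 2.
Heap B, S = {1, 2, 3, 4, 6}:
n : 0 1 2 3 4 5 6 7
G : 0 1 2 3 4 0 1 2
G_B(7) = 2.
Heap C, S = {1, 9}:
G(0) = 0
G(1) = mex{0} = 1
G(2) = mex{1} = 0
G(3) = mex{0} = 1
G(4) = mex{1} = 0
G(5) = mex{0} = 1
G(6) = mex{1} = 0
G(7) = mex{0} = 1
G(8) = mex{1} = 0
G(9) = mex{0,0} = 1
G(10) = mex{1,1} = 0
G(11) = mex{0,0} = 1
G(12) = mex{1,1} = 0
G(13) = mex{0,0} = 1
G(14) = mex{1,1} = 0
G(15) = mex{0,0} = 1
G(16) = mex{1,1} = 0
G(17) = mex{0,0} = 1
G(18) = mex{1,1} = 0
G(19) = mex{0,0} = 1
G(20) = mex{1,1} = 0
G(21) = mex{0,0} = 1
G(22) = mex{1,1} = 0
G_C(22) = 0.
Combined Grundy value = 2 ⊕ 2 ⊕ 0 = 0.
A winning move leaves total XOR = 0, i.e. changes one component's Grundy value g to g ⊕ X where X is the current total.
Heap A: target g' = 2⊕0 = 2, but every legal move changes the Grundy value (mex property), so 0 moves.
Heap B: target g' = 2⊕0 = 2, but every legal move changes the Grundy value (mex property), so 0 moves.
Heap C: target g' = 0⊕0 = 0, but every legal move changes the Grundy value (mex property), so 0 moves.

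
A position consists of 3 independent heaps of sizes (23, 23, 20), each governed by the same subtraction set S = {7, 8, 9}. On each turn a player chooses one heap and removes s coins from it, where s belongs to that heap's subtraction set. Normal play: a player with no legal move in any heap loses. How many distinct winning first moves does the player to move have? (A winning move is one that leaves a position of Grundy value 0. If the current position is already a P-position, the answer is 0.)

All heaps use S = {7, 8, 9}:
G(0) = 0
G(1) = mex{} = 0
G(2) = mex{} = 0
G(3) = mex{} = 0
G(4) = mex{} = 0
G(5) = mex{} = 0
G(6) = mex{} = 0
G(7) = mex{0} = 1
G(8) = mex{0,0} = 1
G(9) = mex{0,0,0} = 1
G(10) = mex{0,0,0} = 1
G(11) = mex{0,0,0} = 1
G(12) = mex{0,0,0} = 1
G(13) = mex{0,0,0} = 1
G(14) = mex{1,0,0} = 2
G(15) = mex{1,1,0} = 2
G(16) = mex{1,1,1} = 0
G(17) = mex{1,1,1} = 0
G(18) = mex{1,1,1} = 0
G(19) = mex{1,1,1} = 0
G(20) = mex{1,1,1} = 0
G(21) = mex{2,1,1} = 0
G(22) = mex{2,2,1} = 0
G(23) = mex{0,2,2} = 1
Heap A: G(23) = 1.
Heap B: G(23) = 1.
Heap C: G(20) = 0.
Combined Grundy value = 1 ⊕ 1 ⊕ 0 = 0.
A winning move leaves total XOR = 0, i.e. changes one component's Grundy value g to g ⊕ X where X is the current total.
Heap A: target g' = 1⊕0 = 1, but every legal move changes the Grundy value (mex property), so 0 moves.
Heap B: target g' = 1⊕0 = 1, but every legal move changes the Grundy value (mex property), so 0 moves.
Heap C: target g' = 0⊕0 = 0, but every legal move changes the Grundy value (mex property), so 0 moves.

0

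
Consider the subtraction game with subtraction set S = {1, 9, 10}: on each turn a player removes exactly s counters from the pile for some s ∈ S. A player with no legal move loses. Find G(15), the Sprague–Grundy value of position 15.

n :  0  1  2  3  4  5  6  7  8  9 10 11 12 13 14 15
G :  0  1  0  1  0  1  0  1  0  1  2  3  2  3  2  3

3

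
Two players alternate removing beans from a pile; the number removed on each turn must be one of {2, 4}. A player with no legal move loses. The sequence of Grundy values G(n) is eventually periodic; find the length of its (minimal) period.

n :  0  1  2  3  4  5  6  7  8  9 10 11 12 13 14
G :  0  0  1  1  2  2  0  0  1  1  2  2  0  0  1
G(n+6) = G(n) holds for n = 0,…,3 (a full window of length max(S) = 4), so the sequence is purely periodic with period 6.

6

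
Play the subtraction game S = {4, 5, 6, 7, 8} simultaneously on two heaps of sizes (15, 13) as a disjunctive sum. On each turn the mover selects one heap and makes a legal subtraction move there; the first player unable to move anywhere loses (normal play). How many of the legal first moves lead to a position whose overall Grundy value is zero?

0

All heaps use S = {4, 5, 6, 7, 8}:
G(0) = 0
G(1) = mex{} = 0
G(2) = mex{} = 0
G(3) = mex{} = 0
G(4) = mex{0} = 1
G(5) = mex{0,0} = 1
G(6) = mex{0,0,0} = 1
G(7) = mex{0,0,0,0} = 1
G(8) = mex{1,0,0,0,0} = 2
G(9) = mex{1,1,0,0,0} = 2
G(10) = mex{1,1,1,0,0} = 2
G(11) = mex{1,1,1,1,0} = 2
G(12) = mex{2,1,1,1,1} = 0
G(13) = mex{2,2,1,1,1} = 0
G(14) = mex{2,2,2,1,1} = 0
G(15) = mex{2,2,2,2,1} = 0
Heap A: G(15) = 0.
Heap B: G(13) = 0.
Combined Grundy value = 0 ⊕ 0 = 0.
A winning move leaves total XOR = 0, i.e. changes one component's Grundy value g to g ⊕ X where X is the current total.
Heap A: target g' = 0⊕0 = 0, but every legal move changes the Grundy value (mex property), so 0 moves.
Heap B: target g' = 0⊕0 = 0, but every legal move changes the Grundy value (mex property), so 0 moves.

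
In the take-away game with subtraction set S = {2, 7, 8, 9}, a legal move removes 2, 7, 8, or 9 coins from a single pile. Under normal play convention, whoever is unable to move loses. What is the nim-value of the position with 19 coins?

0

G(0) = 0
G(1) = mex{} = 0
G(2) = mex{0} = 1
G(3) = mex{0} = 1
G(4) = mex{1} = 0
G(5) = mex{1} = 0
G(6) = mex{0} = 1
G(7) = mex{0,0} = 1
G(8) = mex{1,0,0} = 2
G(9) = mex{1,1,0,0} = 2
G(10) = mex{2,1,1,0} = 3
G(11) = mex{2,0,1,1} = 3
G(12) = mex{3,0,0,1} = 2
G(13) = mex{3,1,0,0} = 2
G(14) = mex{2,1,1,0} = 3
G(15) = mex{2,2,1,1} = 0
G(16) = mex{3,2,2,1} = 0
G(17) = mex{0,3,2,2} = 1
G(18) = mex{0,3,3,2} = 1
G(19) = mex{1,2,3,3} = 0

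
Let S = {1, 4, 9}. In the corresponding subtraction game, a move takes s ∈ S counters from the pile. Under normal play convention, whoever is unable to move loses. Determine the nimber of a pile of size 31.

G(0) = 0
G(1) = mex{0} = 1
G(2) = mex{1} = 0
G(3) = mex{0} = 1
G(4) = mex{1,0} = 2
G(5) = mex{2,1} = 0
G(6) = mex{0,0} = 1
G(7) = mex{1,1} = 0
G(8) = mex{0,2} = 1
G(9) = mex{1,0,0} = 2
G(10) = mex{2,1,1} = 0
G(11) = mex{0,0,0} = 1
G(12) = mex{1,1,1} = 0
G(13) = mex{0,2,2} = 1
G(14) = mex{1,0,0} = 2
G(15) = mex{2,1,1} = 0
G(16) = mex{0,0,0} = 1
G(17) = mex{1,1,1} = 0
G(18) = mex{0,2,2} = 1
G(19) = mex{1,0,0} = 2
G(20) = mex{2,1,1} = 0
G(21) = mex{0,0,0} = 1
G(22) = mex{1,1,1} = 0
G(23) = mex{0,2,2} = 1
G(24) = mex{1,0,0} = 2
G(25) = mex{2,1,1} = 0
G(26) = mex{0,0,0} = 1
G(27) = mex{1,1,1} = 0
G(28) = mex{0,2,2} = 1
G(29) = mex{1,0,0} = 2
G(30) = mex{2,1,1} = 0
G(31) = mex{0,0,0} = 1

1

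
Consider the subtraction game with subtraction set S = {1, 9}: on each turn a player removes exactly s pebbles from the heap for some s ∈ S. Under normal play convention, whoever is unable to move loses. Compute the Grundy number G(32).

n :  0  1  2  3  4  5  6  7  8  9 10 11 12 13 14 15 16 17 18 19 20 21 22 23 24 25 26 27 28 29 30 31 32
G :  0  1  0  1  0  1  0  1  0  1  0  1  0  1  0  1  0  1  0  1  0  1  0  1  0  1  0  1  0  1  0  1  0

0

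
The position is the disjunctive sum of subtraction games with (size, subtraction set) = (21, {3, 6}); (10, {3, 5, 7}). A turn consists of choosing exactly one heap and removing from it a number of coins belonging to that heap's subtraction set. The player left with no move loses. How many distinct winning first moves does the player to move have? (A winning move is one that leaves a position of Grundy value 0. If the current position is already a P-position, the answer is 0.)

Heap A, S = {3, 6}:
G(0) = 0
G(1) = mex{} = 0
G(2) = mex{} = 0
G(3) = mex{0} = 1
G(4) = mex{0} = 1
G(5) = mex{0} = 1
G(6) = mex{1,0} = 2
G(7) = mex{1,0} = 2
G(8) = mex{1,0} = 2
G(9) = mex{2,1} = 0
G(10) = mex{2,1} = 0
G(11) = mex{2,1} = 0
G(12) = mex{0,2} = 1
G(13) = mex{0,2} = 1
G(14) = mex{0,2} = 1
G(15) = mex{1,0} = 2
G(16) = mex{1,0} = 2
G(17) = mex{1,0} = 2
G(18) = mex{2,1} = 0
G(19) = mex{2,1} = 0
G(20) = mex{2,1} = 0
G(21) = mex{0,2} = 1
G_A(21) = 1.
Heap B, S = {3, 5, 7}:
n :  0  1  2  3  4  5  6  7  8  9 10
G :  0  0  0  1  1  1  2  2  2  3  0
G_B(10) = 0.
Combined Grundy value = 1 ⊕ 0 = 1.
A winning move leaves total XOR = 0, i.e. changes one component's Grundy value g to g ⊕ X where X is the current total.
Heap A: need g' = 1⊕1 = 0. Options: 21−3→G=0, 21−6→G=2. Hits: 1.
Heap B: need g' = 0⊕1 = 1. Options: 10−3→G=2, 10−5→G=1, 10−7→G=1. Hits: 2.

3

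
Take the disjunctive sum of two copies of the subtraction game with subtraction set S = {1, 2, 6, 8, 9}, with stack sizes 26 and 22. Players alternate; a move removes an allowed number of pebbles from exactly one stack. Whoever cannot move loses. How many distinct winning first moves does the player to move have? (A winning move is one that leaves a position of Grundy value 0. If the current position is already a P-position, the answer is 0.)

All stacks use S = {1, 2, 6, 8, 9}:
G(0) = 0
G(1) = mex{0} = 1
G(2) = mex{1,0} = 2
G(3) = mex{2,1} = 0
G(4) = mex{0,2} = 1
G(5) = mex{1,0} = 2
G(6) = mex{2,1,0} = 3
G(7) = mex{3,2,1} = 0
G(8) = mex{0,3,2,0} = 1
G(9) = mex{1,0,0,1,0} = 2
G(10) = mex{2,1,1,2,1} = 0
G(11) = mex{0,2,2,0,2} = 1
G(12) = mex{1,0,3,1,0} = 2
G(13) = mex{2,1,0,2,1} = 3
G(14) = mex{3,2,1,3,2} = 0
G(15) = mex{0,3,2,0,3} = 1
G(16) = mex{1,0,0,1,0} = 2
G(17) = mex{2,1,1,2,1} = 0
G(18) = mex{0,2,2,0,2} = 1
G(19) = mex{1,0,3,1,0} = 2
G(20) = mex{2,1,0,2,1} = 3
G(21) = mex{3,2,1,3,2} = 0
G(22) = mex{0,3,2,0,3} = 1
G(23) = mex{1,0,0,1,0} = 2
G(24) = mex{2,1,1,2,1} = 0
G(25) = mex{0,2,2,0,2} = 1
G(26) = mex{1,0,3,1,0} = 2
Stack A: G(26) = 2.
Stack B: G(22) = 1.
Combined Grundy value = 2 ⊕ 1 = 3.
A winning move leaves total XOR = 0, i.e. changes one component's Grundy value g to g ⊕ X where X is the current total.
Stack A: need g' = 2⊕3 = 1. Options: 26−1→G=1, 26−2→G=0, 26−6→G=3, 26−8→G=1, 26−9→G=0. Hits: 2.
Stack B: need g' = 1⊕3 = 2. Options: 22−1→G=0, 22−2→G=3, 22−6→G=2, 22−8→G=0, 22−9→G=3. Hits: 1.

3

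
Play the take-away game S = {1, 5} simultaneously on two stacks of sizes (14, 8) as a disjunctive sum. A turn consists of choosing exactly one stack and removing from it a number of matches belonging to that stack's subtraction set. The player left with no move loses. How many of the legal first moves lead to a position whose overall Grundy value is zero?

All stacks use S = {1, 5}:
G(0) = 0
G(1) = mex{0} = 1
G(2) = mex{1} = 0
G(3) = mex{0} = 1
G(4) = mex{1} = 0
G(5) = mex{0,0} = 1
G(6) = mex{1,1} = 0
G(7) = mex{0,0} = 1
G(8) = mex{1,1} = 0
G(9) = mex{0,0} = 1
G(10) = mex{1,1} = 0
G(11) = mex{0,0} = 1
G(12) = mex{1,1} = 0
G(13) = mex{0,0} = 1
G(14) = mex{1,1} = 0
Stack A: G(14) = 0.
Stack B: G(8) = 0.
Combined Grundy value = 0 ⊕ 0 = 0.
A winning move leaves total XOR = 0, i.e. changes one component's Grundy value g to g ⊕ X where X is the current total.
Stack A: target g' = 0⊕0 = 0, but every legal move changes the Grundy value (mex property), so 0 moves.
Stack B: target g' = 0⊕0 = 0, but every legal move changes the Grundy value (mex property), so 0 moves.

0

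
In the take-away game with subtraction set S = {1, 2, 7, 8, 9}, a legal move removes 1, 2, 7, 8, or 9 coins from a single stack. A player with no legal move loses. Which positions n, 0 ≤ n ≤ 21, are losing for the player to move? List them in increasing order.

G(0) = 0
G(1) = mex{0} = 1
G(2) = mex{1,0} = 2
G(3) = mex{2,1} = 0
G(4) = mex{0,2} = 1
G(5) = mex{1,0} = 2
G(6) = mex{2,1} = 0
G(7) = mex{0,2,0} = 1
G(8) = mex{1,0,1,0} = 2
G(9) = mex{2,1,2,1,0} = 3
G(10) = mex{3,2,0,2,1} = 4
G(11) = mex{4,3,1,0,2} = 5
G(12) = mex{5,4,2,1,0} = 3
G(13) = mex{3,5,0,2,1} = 4
G(14) = mex{4,3,1,0,2} = 5
G(15) = mex{5,4,2,1,0} = 3
G(16) = mex{3,5,3,2,1} = 0
G(17) = mex{0,3,4,3,2} = 1
G(18) = mex{1,0,5,4,3} = 2
G(19) = mex{2,1,3,5,4} = 0
G(20) = mex{0,2,4,3,5} = 1
G(21) = mex{1,0,5,4,3} = 2
P-positions are exactly the n with G(n) = 0.

0, 3, 6, 16, 19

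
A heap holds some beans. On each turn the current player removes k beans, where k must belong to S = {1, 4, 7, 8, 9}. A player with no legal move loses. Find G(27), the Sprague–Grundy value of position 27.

5

G(0) = 0
G(1) = mex{0} = 1
G(2) = mex{1} = 0
G(3) = mex{0} = 1
G(4) = mex{1,0} = 2
G(5) = mex{2,1} = 0
G(6) = mex{0,0} = 1
G(7) = mex{1,1,0} = 2
G(8) = mex{2,2,1,0} = 3
G(9) = mex{3,0,0,1,0} = 2
G(10) = mex{2,1,1,0,1} = 3
G(11) = mex{3,2,2,1,0} = 4
G(12) = mex{4,3,0,2,1} = 5
G(13) = mex{5,2,1,0,2} = 3
G(14) = mex{3,3,2,1,0} = 4
G(15) = mex{4,4,3,2,1} = 0
G(16) = mex{0,5,2,3,2} = 1
G(17) = mex{1,3,3,2,3} = 0
G(18) = mex{0,4,4,3,2} = 1
G(19) = mex{1,0,5,4,3} = 2
G(20) = mex{2,1,3,5,4} = 0
G(21) = mex{0,0,4,3,5} = 1
G(22) = mex{1,1,0,4,3} = 2
G(23) = mex{2,2,1,0,4} = 3
G(24) = mex{3,0,0,1,0} = 2
G(25) = mex{2,1,1,0,1} = 3
G(26) = mex{3,2,2,1,0} = 4
G(27) = mex{4,3,0,2,1} = 5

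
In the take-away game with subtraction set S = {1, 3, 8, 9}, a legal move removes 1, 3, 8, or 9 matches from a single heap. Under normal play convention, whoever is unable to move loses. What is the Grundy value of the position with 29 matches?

n :  0  1  2  3  4  5  6  7  8  9 10 11 12 13 14 15 16 17 18 19 20 21 22 23 24 25 26 27 28 29
G :  0  1  0  1  0  1  0  1  2  3  2  3  2  3  2  3  0  1  0  1  0  1  0  1  2  3  2  3  2  3

3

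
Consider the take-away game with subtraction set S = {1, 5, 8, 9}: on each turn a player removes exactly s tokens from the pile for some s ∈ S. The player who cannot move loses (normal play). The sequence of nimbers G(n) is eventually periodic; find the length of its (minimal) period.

16

n :  0  1  2  3  4  5  6  7  8  9 10 11 12 13 14 15 16 17 18 19 20 21 22 23 24 25 26 27 28 29 30 31 32 33
G :  0  1  0  1  0  1  0  1  2  3  2  3  2  3  2  3  0  1  0  1  0  1  0  1  2  3  2  3  2  3  2  3  0  1
G(n+16) = G(n) holds for n = 0,…,8 (a full window of length max(S) = 9), so the sequence is purely periodic with period 16.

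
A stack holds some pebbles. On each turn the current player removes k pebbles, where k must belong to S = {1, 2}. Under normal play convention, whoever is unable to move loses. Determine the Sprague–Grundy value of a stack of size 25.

1

G(0) = 0
G(1) = mex{0} = 1
G(2) = mex{1,0} = 2
G(3) = mex{2,1} = 0
G(4) = mex{0,2} = 1
G(5) = mex{1,0} = 2
G(6) = mex{2,1} = 0
G(7) = mex{0,2} = 1
G(8) = mex{1,0} = 2
G(9) = mex{2,1} = 0
G(10) = mex{0,2} = 1
G(11) = mex{1,0} = 2
G(12) = mex{2,1} = 0
G(13) = mex{0,2} = 1
G(14) = mex{1,0} = 2
G(15) = mex{2,1} = 0
G(16) = mex{0,2} = 1
G(17) = mex{1,0} = 2
G(18) = mex{2,1} = 0
G(19) = mex{0,2} = 1
G(20) = mex{1,0} = 2
G(21) = mex{2,1} = 0
G(22) = mex{0,2} = 1
G(23) = mex{1,0} = 2
G(24) = mex{2,1} = 0
G(25) = mex{0,2} = 1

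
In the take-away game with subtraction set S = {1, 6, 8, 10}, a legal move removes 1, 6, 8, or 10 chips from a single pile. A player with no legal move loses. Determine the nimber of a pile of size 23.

0

G(0) = 0
G(1) = mex{0} = 1
G(2) = mex{1} = 0
G(3) = mex{0} = 1
G(4) = mex{1} = 0
G(5) = mex{0} = 1
G(6) = mex{1,0} = 2
G(7) = mex{2,1} = 0
G(8) = mex{0,0,0} = 1
G(9) = mex{1,1,1} = 0
G(10) = mex{0,0,0,0} = 1
G(11) = mex{1,1,1,1} = 0
G(12) = mex{0,2,0,0} = 1
G(13) = mex{1,0,1,1} = 2
G(14) = mex{2,1,2,0} = 3
G(15) = mex{3,0,0,1} = 2
G(16) = mex{2,1,1,2} = 0
G(17) = mex{0,0,0,0} = 1
G(18) = mex{1,1,1,1} = 0
G(19) = mex{0,2,0,0} = 1
G(20) = mex{1,3,1,1} = 0
G(21) = mex{0,2,2,0} = 1
G(22) = mex{1,0,3,1} = 2
G(23) = mex{2,1,2,2} = 0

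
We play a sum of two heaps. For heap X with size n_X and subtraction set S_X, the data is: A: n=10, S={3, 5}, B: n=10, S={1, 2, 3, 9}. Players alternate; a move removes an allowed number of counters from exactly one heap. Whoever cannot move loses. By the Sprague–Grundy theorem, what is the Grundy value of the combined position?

2

Heap A, S = {3, 5}:
n :  0  1  2  3  4  5  6  7  8  9 10
G :  0  0  0  1  1  1  2  2  0  0  0
G_A(10) = 0.
Heap B, S = {1, 2, 3, 9}:
G(0) = 0
G(1) = mex{0} = 1
G(2) = mex{1,0} = 2
G(3) = mex{2,1,0} = 3
G(4) = mex{3,2,1} = 0
G(5) = mex{0,3,2} = 1
G(6) = mex{1,0,3} = 2
G(7) = mex{2,1,0} = 3
G(8) = mex{3,2,1} = 0
G(9) = mex{0,3,2,0} = 1
G(10) = mex{1,0,3,1} = 2
G_B(10) = 2.
Combined Grundy value = 0 ⊕ 2 = 2.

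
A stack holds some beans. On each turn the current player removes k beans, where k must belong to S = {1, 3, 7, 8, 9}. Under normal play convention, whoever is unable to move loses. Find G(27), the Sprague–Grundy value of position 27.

G(0) = 0
G(1) = mex{0} = 1
G(2) = mex{1} = 0
G(3) = mex{0,0} = 1
G(4) = mex{1,1} = 0
G(5) = mex{0,0} = 1
G(6) = mex{1,1} = 0
G(7) = mex{0,0,0} = 1
G(8) = mex{1,1,1,0} = 2
G(9) = mex{2,0,0,1,0} = 3
G(10) = mex{3,1,1,0,1} = 2
G(11) = mex{2,2,0,1,0} = 3
G(12) = mex{3,3,1,0,1} = 2
G(13) = mex{2,2,0,1,0} = 3
G(14) = mex{3,3,1,0,1} = 2
G(15) = mex{2,2,2,1,0} = 3
G(16) = mex{3,3,3,2,1} = 0
G(17) = mex{0,2,2,3,2} = 1
G(18) = mex{1,3,3,2,3} = 0
G(19) = mex{0,0,2,3,2} = 1
G(20) = mex{1,1,3,2,3} = 0
G(21) = mex{0,0,2,3,2} = 1
G(22) = mex{1,1,3,2,3} = 0
G(23) = mex{0,0,0,3,2} = 1
G(24) = mex{1,1,1,0,3} = 2
G(25) = mex{2,0,0,1,0} = 3
G(26) = mex{3,1,1,0,1} = 2
G(27) = mex{2,2,0,1,0} = 3

3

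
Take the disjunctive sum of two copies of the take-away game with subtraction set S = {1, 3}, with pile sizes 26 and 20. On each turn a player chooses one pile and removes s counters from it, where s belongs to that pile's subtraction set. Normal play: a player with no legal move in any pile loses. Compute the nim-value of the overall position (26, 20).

All piles use S = {1, 3}:
G(0) = 0
G(1) = mex{0} = 1
G(2) = mex{1} = 0
G(3) = mex{0,0} = 1
G(4) = mex{1,1} = 0
G(5) = mex{0,0} = 1
G(6) = mex{1,1} = 0
G(7) = mex{0,0} = 1
G(8) = mex{1,1} = 0
G(9) = mex{0,0} = 1
G(10) = mex{1,1} = 0
G(11) = mex{0,0} = 1
G(12) = mex{1,1} = 0
G(13) = mex{0,0} = 1
G(14) = mex{1,1} = 0
G(15) = mex{0,0} = 1
G(16) = mex{1,1} = 0
G(17) = mex{0,0} = 1
G(18) = mex{1,1} = 0
G(19) = mex{0,0} = 1
G(20) = mex{1,1} = 0
G(21) = mex{0,0} = 1
G(22) = mex{1,1} = 0
G(23) = mex{0,0} = 1
G(24) = mex{1,1} = 0
G(25) = mex{0,0} = 1
G(26) = mex{1,1} = 0
Pile A: G(26) = 0.
Pile B: G(20) = 0.
Combined Grundy value = 0 ⊕ 0 = 0.

0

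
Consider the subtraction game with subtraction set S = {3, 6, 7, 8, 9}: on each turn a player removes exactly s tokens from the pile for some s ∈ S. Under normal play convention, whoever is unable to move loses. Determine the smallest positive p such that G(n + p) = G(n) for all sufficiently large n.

n :  0  1  2  3  4  5  6  7  8  9 10 11 12 13 14 15 16 17 18 19 20 21 22 23 24 25
G :  0  0  0  1  1  1  2  2  2  3  3  3  0  0  0  1  1  1  2  2  2  3  3  3  0  0
G(n+12) = G(n) holds for n = 0,…,8 (a full window of length max(S) = 9), so the sequence is purely periodic with period 12.

12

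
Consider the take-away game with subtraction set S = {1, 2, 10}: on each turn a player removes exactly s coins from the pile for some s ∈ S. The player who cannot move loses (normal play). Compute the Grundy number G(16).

1

G(0) = 0
G(1) = mex{0} = 1
G(2) = mex{1,0} = 2
G(3) = mex{2,1} = 0
G(4) = mex{0,2} = 1
G(5) = mex{1,0} = 2
G(6) = mex{2,1} = 0
G(7) = mex{0,2} = 1
G(8) = mex{1,0} = 2
G(9) = mex{2,1} = 0
G(10) = mex{0,2,0} = 1
G(11) = mex{1,0,1} = 2
G(12) = mex{2,1,2} = 0
G(13) = mex{0,2,0} = 1
G(14) = mex{1,0,1} = 2
G(15) = mex{2,1,2} = 0
G(16) = mex{0,2,0} = 1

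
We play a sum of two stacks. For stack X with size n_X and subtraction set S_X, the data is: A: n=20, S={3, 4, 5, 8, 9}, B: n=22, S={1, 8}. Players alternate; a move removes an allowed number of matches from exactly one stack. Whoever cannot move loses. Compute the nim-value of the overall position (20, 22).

Stack A, S = {3, 4, 5, 8, 9}:
n :  0  1  2  3  4  5  6  7  8  9 10 11 12 13 14 15 16 17 18 19 20
G :  0  0  0  1  1  1  2  2  2  3  3  3  0  0  0  1  1  1  2  2  2
G_A(20) = 2.
Stack B, S = {1, 8}:
G(0) = 0
G(1) = mex{0} = 1
G(2) = mex{1} = 0
G(3) = mex{0} = 1
G(4) = mex{1} = 0
G(5) = mex{0} = 1
G(6) = mex{1} = 0
G(7) = mex{0} = 1
G(8) = mex{1,0} = 2
G(9) = mex{2,1} = 0
G(10) = mex{0,0} = 1
G(11) = mex{1,1} = 0
G(12) = mex{0,0} = 1
G(13) = mex{1,1} = 0
G(14) = mex{0,0} = 1
G(15) = mex{1,1} = 0
G(16) = mex{0,2} = 1
G(17) = mex{1,0} = 2
G(18) = mex{2,1} = 0
G(19) = mex{0,0} = 1
G(20) = mex{1,1} = 0
G(21) = mex{0,0} = 1
G(22) = mex{1,1} = 0
G_B(22) = 0.
Combined Grundy value = 2 ⊕ 0 = 2.

2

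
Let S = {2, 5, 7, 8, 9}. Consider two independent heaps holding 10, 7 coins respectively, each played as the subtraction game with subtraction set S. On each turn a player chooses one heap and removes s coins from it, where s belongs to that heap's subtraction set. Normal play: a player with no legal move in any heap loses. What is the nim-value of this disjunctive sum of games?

0

All heaps use S = {2, 5, 7, 8, 9}:
G(0) = 0
G(1) = mex{} = 0
G(2) = mex{0} = 1
G(3) = mex{0} = 1
G(4) = mex{1} = 0
G(5) = mex{1,0} = 2
G(6) = mex{0,0} = 1
G(7) = mex{2,1,0} = 3
G(8) = mex{1,1,0,0} = 2
G(9) = mex{3,0,1,0,0} = 2
G(10) = mex{2,2,1,1,0} = 3
Heap A: G(10) = 3.
Heap B: G(7) = 3.
Combined Grundy value = 3 ⊕ 3 = 0.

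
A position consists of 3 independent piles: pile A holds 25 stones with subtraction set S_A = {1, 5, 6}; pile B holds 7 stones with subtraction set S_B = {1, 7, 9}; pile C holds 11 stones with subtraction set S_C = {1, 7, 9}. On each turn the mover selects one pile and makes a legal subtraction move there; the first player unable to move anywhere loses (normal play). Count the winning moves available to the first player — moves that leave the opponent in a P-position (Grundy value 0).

6

Pile A, S = {1, 5, 6}:
n :  0  1  2  3  4  5  6  7  8  9 10 11 12 13 14 15 16 17 18 19 20 21 22 23 24 25
G :  0  1  0  1  0  1  2  3  2  3  2  0  1  0  1  0  1  2  3  2  3  2  0  1  0  1
G_A(25) = 1.
Pile B, S = {1, 7, 9}:
G(0) = 0
G(1) = mex{0} = 1
G(2) = mex{1} = 0
G(3) = mex{0} = 1
G(4) = mex{1} = 0
G(5) = mex{0} = 1
G(6) = mex{1} = 0
G(7) = mex{0,0} = 1
G_B(7) = 1.
Pile C, S = {1, 7, 9}:
n :  0  1  2  3  4  5  6  7  8  9 10 11
G :  0  1  0  1  0  1  0  1  0  1  0  1
G_C(11) = 1.
Combined Grundy value = 1 ⊕ 1 ⊕ 1 = 1.
A winning move leaves total XOR = 0, i.e. changes one component's Grundy value g to g ⊕ X where X is the current total.
Pile A: need g' = 1⊕1 = 0. Options: 25−1→G=0, 25−5→G=3, 25−6→G=2. Hits: 1.
Pile B: need g' = 1⊕1 = 0. Options: 7−1→G=0, 7−7→G=0. Hits: 2.
Pile C: need g' = 1⊕1 = 0. Options: 11−1→G=0, 11−7→G=0, 11−9→G=0. Hits: 3.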